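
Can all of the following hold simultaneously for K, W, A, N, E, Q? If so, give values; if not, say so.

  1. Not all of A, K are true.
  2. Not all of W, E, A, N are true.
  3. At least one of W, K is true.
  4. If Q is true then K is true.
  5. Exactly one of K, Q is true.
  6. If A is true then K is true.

K = True; W = True; A = False; N = False; E = True; Q = False

  (1) {A, K}: 1/2 true — not all ✓
  (2) {W, E, A, N}: 2/4 true — not all ✓
  (3) {W, K}: 2 true — at least one ✓
  (4) Q=F ⇒ K: vacuous ✓
  (5) {K, Q}: 1 true — exactly one ✓
  (6) A=F ⇒ K: vacuous ✓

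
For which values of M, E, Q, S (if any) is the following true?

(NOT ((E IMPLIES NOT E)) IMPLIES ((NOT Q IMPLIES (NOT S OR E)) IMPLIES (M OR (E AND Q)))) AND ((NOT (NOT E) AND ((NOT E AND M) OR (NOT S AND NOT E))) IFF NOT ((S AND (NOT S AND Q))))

UNSATISFIABLE

The conjunct (NOT (NOT E) AND ((NOT E AND M) OR (NOT S AND NOT E))) IFF NOT ((S AND (NOT S AND Q))) is unsatisfiable on its own:
  E = True: simplifies to S AND (NOT S AND Q).
    S = True: the conjunct NOT S is False.
    S = False: the conjunct S is False.
  E = False: simplifies to S AND (NOT S AND Q).
    S = True: the conjunct NOT S is False.
    S = False: the conjunct S is False.
So the whole conjunction is unsatisfiable.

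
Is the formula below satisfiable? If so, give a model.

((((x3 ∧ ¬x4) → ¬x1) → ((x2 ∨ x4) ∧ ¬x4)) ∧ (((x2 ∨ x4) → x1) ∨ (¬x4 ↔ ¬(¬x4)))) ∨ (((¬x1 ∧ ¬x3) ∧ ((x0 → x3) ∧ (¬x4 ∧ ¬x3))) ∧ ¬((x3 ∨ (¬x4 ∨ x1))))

x0 = True, x1 = True, x2 = True, x3 = True, x4 = False

  ((((x3 ∧ ¬x4) → ¬x1) → ((x2 ∨ x4) ∧ ¬x4)) ∧ (((x2 ∨ x4) → x1) ∨ (¬x4 ↔ ¬(¬x4)))) ∨ (((¬x1 ∧ ¬x3) ∧ ((x0 → x3) ∧ (¬x4 ∧ ¬x3))) ∧ ¬((x3 ∨ (¬x4 ∨ x1)))) = True
    (((x3 ∧ ¬x4) → ¬x1) → ((x2 ∨ x4) ∧ ¬x4)) ∧ (((x2 ∨ x4) → x1) ∨ (¬x4 ↔ ¬(¬x4))) = True
      ((x3 ∧ ¬x4) → ¬x1) → ((x2 ∨ x4) ∧ ¬x4) = True
        (x3 ∧ ¬x4) → ¬x1 = False
          x3 ∧ ¬x4 = True
            ¬x4 = True
          ¬x1 = False
        (x2 ∨ x4) ∧ ¬x4 = True
          x2 ∨ x4 = True
          ¬x4 = True
      ((x2 ∨ x4) → x1) ∨ (¬x4 ↔ ¬(¬x4)) = True
        (x2 ∨ x4) → x1 = True
          x2 ∨ x4 = True
        ¬x4 ↔ ¬(¬x4) = False
          ¬x4 = True
          ¬(¬x4) = False
            ¬x4 = True
    ((¬x1 ∧ ¬x3) ∧ ((x0 → x3) ∧ (¬x4 ∧ ¬x3))) ∧ ¬((x3 ∨ (¬x4 ∨ x1))) = False
      (¬x1 ∧ ¬x3) ∧ ((x0 → x3) ∧ (¬x4 ∧ ¬x3)) = False
        ¬x1 ∧ ¬x3 = False
          ¬x1 = False
          ¬x3 = False
        (x0 → x3) ∧ (¬x4 ∧ ¬x3) = False
          x0 → x3 = True
          ¬x4 ∧ ¬x3 = False
            ¬x4 = True
            ¬x3 = False
      ¬((x3 ∨ (¬x4 ∨ x1))) = False
        x3 ∨ (¬x4 ∨ x1) = True
          ¬x4 ∨ x1 = True
            ¬x4 = True
The formula evaluates to True.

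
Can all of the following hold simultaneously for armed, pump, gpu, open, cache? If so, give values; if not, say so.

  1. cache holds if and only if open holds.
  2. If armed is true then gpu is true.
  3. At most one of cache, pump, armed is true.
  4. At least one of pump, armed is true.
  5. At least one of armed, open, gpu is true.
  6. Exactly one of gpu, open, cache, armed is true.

armed = False; pump = True; gpu = True; open = False; cache = False

  (1) cache=F, open=F — same ✓
  (2) armed=F ⇒ gpu: vacuous ✓
  (3) {cache, pump, armed}: 1 true — at most one ✓
  (4) {pump, armed}: 1 true — at least one ✓
  (5) {armed, open, gpu}: 1 true — at least one ✓
  (6) {gpu, open, cache, armed}: 1 true — exactly one ✓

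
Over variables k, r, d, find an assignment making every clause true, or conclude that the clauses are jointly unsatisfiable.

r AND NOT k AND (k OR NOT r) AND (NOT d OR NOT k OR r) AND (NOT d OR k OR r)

The formula is unsatisfiable.

Case k = True:
  Clause (NOT k) is falsified — contradiction.
Case k = False:
  (r) forces r = True.
  Clause (k OR NOT r) is falsified — contradiction.
Both cases fail, so the formula is unsatisfiable.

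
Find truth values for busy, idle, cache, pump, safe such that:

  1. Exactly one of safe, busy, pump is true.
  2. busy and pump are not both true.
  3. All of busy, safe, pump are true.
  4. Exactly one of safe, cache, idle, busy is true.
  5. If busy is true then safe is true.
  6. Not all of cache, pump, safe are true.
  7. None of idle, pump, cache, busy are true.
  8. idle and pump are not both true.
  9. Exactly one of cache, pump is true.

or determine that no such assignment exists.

Case busy = True:
  Constraint (7) is violated (busy=T) — contradiction.
Case busy = False:
  Constraint (3) is violated (busy=F) — contradiction.
Both cases fail — unsatisfiable.

The formula is unsatisfiable.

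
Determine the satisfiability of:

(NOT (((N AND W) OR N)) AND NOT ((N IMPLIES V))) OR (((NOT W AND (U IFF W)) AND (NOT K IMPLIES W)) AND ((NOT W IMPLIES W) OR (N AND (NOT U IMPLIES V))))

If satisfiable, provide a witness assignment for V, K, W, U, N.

V = True; K = True; W = False; U = False; N = True

  (NOT (((N AND W) OR N)) AND NOT ((N IMPLIES V))) OR (((NOT W AND (U IFF W)) AND (NOT K IMPLIES W)) AND ((NOT W IMPLIES W) OR (N AND (NOT U IMPLIES V)))) = True
    NOT (((N AND W) OR N)) AND NOT ((N IMPLIES V)) = False
      NOT (((N AND W) OR N)) = False
        (N AND W) OR N = True
          N AND W = False
      NOT ((N IMPLIES V)) = False
        N IMPLIES V = True
    ((NOT W AND (U IFF W)) AND (NOT K IMPLIES W)) AND ((NOT W IMPLIES W) OR (N AND (NOT U IMPLIES V))) = True
      (NOT W AND (U IFF W)) AND (NOT K IMPLIES W) = True
        NOT W AND (U IFF W) = True
          NOT W = True
          U IFF W = True
        NOT K IMPLIES W = True
          NOT K = False
      (NOT W IMPLIES W) OR (N AND (NOT U IMPLIES V)) = True
        NOT W IMPLIES W = False
          NOT W = True
        N AND (NOT U IMPLIES V) = True
          NOT U IMPLIES V = True
            NOT U = True
The formula evaluates to True.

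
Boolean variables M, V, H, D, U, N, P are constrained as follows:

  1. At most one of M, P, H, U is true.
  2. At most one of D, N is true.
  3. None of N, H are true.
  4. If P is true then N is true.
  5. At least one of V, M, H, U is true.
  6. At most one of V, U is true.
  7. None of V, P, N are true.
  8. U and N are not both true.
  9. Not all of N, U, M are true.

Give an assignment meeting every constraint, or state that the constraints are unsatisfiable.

M = True; V = False; H = False; D = True; U = False; N = False; P = False

  (1) {M, P, H, U}: 1 true — at most one ✓
  (2) {D, N}: 1 true — at most one ✓
  (3) {N, H}: 0 true — none ✓
  (4) P=F ⇒ N: vacuous ✓
  (5) {V, M, H, U}: 1 true — at least one ✓
  (6) {V, U}: 0 true — at most one ✓
  (7) {V, P, N}: 0 true — none ✓
  (8) U=F, N=F — not both ✓
  (9) {N, U, M}: 1/3 true — not all ✓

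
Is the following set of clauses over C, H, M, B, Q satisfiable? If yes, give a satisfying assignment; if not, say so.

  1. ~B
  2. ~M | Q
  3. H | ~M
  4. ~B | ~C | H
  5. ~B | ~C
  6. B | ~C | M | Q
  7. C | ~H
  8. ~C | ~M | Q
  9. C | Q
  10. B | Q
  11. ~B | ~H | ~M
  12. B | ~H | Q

Unit clause (~B) forces B = False.
In (B | Q) only Q is left, so Q = True.
Set C = True.
Set H = True.
Set M = False.
All clauses satisfied.

C: True, H: True, M: False, B: False, Q: True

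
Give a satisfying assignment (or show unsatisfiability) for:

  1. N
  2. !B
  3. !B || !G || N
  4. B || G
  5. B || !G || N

Unit clause (N) forces N = True.
Unit clause (!B) forces B = False.
In (B || G) only G is left, so G = True.
Check each clause:
  (N): N holds.
  (!B): !B holds.
  (!B || !G || N): !B holds.
  (B || G): G holds.
  (B || !G || N): N holds.
All clauses satisfied.

N=T, G=T, B=F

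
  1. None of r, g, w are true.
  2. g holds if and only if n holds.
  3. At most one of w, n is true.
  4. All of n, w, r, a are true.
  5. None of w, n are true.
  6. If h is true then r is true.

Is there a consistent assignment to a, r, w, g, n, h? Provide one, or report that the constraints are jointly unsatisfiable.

UNSATISFIABLE

Case r = True:
  Constraint (1) is violated (r=T) — contradiction.
Case r = False:
  Constraint (4) is violated (r=F) — contradiction.
Both cases fail — unsatisfiable.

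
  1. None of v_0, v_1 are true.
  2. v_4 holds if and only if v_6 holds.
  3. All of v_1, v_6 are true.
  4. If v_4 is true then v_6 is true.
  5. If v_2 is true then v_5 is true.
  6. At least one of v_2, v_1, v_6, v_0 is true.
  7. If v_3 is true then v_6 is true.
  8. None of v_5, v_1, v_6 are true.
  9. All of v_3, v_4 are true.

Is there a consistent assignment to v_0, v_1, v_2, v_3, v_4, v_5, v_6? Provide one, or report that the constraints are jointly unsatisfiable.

Case v_1 = True:
  Constraint (1) is violated (v_1=T) — contradiction.
Case v_1 = False:
  Constraint (3) is violated (v_1=F) — contradiction.
Both cases fail — unsatisfiable.

UNSATISFIABLE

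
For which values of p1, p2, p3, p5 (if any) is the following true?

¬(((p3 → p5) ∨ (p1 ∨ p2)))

p1: False, p2: False, p3: True, p5: False

  ¬(((p3 → p5) ∨ (p1 ∨ p2))) = True
    (p3 → p5) ∨ (p1 ∨ p2) = False
      p3 → p5 = False
      p1 ∨ p2 = False
The formula evaluates to True.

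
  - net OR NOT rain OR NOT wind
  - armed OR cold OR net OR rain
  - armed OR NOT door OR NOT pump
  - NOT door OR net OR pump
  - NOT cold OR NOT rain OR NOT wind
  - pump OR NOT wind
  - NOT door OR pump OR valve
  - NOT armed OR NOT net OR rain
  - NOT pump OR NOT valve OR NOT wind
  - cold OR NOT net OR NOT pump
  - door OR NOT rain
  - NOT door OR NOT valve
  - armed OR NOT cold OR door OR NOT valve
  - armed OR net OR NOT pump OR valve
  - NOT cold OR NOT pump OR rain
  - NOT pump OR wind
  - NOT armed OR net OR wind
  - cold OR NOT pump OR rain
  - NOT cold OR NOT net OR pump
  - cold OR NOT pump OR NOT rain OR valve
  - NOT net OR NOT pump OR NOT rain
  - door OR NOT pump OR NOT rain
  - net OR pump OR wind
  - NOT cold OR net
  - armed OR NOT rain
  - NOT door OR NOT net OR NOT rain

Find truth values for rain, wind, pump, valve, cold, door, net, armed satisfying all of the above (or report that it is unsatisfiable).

rain = False, wind = False, pump = False, valve = True, cold = False, door = False, net = True, armed = False

Set rain = False.
Set wind = False.
  then (NOT pump OR wind) forces pump = False.
  then (net OR pump OR wind) forces net = True.
  then (NOT armed OR NOT net OR rain) forces armed = False.
  then (NOT cold OR NOT net OR pump) forces cold = False.
Set valve = True.
  then (NOT door OR NOT valve) forces door = False.
All clauses satisfied.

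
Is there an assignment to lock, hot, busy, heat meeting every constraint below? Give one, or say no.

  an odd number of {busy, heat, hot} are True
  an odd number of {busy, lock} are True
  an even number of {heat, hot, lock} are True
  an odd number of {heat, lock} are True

lock = False; hot = True; busy = True; heat = True

{busy, heat, hot}: 3 true → odd ✓
{busy, lock}: 1 true → odd ✓
{heat, hot, lock}: 2 true → even ✓
{heat, lock}: 1 true → odd ✓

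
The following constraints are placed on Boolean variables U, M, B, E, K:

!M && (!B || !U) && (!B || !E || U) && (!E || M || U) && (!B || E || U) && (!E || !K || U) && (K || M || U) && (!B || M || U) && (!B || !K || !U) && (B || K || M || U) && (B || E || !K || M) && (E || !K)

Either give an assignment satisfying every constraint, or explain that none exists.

Unit clause (!M) forces M = False.
Set U = True.
  then (!B || !U) forces B = False.
Set E = True.
Set K = False.
All clauses satisfied.

U = True, M = False, B = False, E = True, K = False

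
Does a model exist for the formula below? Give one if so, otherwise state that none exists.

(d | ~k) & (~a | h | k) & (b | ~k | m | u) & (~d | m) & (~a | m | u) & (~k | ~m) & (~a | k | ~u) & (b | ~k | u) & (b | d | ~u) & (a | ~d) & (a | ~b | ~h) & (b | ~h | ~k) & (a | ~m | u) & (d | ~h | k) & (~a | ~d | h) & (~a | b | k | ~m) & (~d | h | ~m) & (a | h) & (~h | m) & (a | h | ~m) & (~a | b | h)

Try k = True:
  (d | ~k) forces d = True.
  (~d | m) forces m = True.
  clause (~k | ~m) is falsified — backtrack.
So k = False.
Set m = True.
Set b = True.
Try a = False:
  (a | ~d) forces d = False.
  (a | ~b | ~h) forces h = False.
  clause (a | h) is falsified — backtrack.
So a = True.
  then (~a | h | k) forces h = True.
  then (~a | k | ~u) forces u = False.
  then (d | ~h | k) forces d = True.
All clauses satisfied.

k = False, m = True, b = True, a = True, h = True, u = False, d = True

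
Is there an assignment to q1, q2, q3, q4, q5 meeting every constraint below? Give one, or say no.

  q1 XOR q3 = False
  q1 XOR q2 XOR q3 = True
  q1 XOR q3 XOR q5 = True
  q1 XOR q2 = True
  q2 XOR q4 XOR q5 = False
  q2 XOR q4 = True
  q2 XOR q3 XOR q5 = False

q1 = False, q2 = True, q3 = False, q4 = False, q5 = True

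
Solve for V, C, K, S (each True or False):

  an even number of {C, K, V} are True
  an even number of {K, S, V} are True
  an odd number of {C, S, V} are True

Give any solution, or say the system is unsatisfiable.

V=T, C=T, K=F, S=T

{C, K, V}: 2 true → even ✓
{K, S, V}: 2 true → even ✓
{C, S, V}: 3 true → odd ✓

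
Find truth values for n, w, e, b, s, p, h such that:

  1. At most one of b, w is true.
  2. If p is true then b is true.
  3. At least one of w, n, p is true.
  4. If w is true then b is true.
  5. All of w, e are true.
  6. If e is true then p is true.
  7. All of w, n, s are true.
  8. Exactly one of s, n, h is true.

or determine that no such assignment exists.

Case w = True:
  (1) with w=T forces b = False.
  Constraint (4) is violated (w=T, b=F) — contradiction.
Case w = False:
  Constraint (5) is violated (w=F) — contradiction.
Both cases fail — unsatisfiable.

Unsatisfiable — no assignment works.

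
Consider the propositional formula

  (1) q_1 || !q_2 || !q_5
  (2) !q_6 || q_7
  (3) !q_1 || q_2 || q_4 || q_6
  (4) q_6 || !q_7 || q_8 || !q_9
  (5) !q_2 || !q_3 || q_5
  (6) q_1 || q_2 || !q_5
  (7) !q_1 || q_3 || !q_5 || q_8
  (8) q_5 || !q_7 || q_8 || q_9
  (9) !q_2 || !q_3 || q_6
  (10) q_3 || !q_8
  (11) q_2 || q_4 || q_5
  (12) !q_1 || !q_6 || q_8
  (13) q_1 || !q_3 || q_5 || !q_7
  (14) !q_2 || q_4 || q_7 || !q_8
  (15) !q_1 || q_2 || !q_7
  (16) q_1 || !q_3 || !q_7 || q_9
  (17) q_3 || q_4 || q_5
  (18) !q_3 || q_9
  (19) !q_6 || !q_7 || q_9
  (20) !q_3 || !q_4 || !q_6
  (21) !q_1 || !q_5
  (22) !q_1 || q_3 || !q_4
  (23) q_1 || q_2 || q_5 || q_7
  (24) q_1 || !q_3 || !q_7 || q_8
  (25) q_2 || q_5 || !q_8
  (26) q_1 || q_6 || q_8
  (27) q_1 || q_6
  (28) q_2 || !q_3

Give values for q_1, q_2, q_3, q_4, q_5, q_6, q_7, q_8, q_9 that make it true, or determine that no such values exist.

q_1: False, q_2: True, q_3: False, q_4: True, q_5: False, q_6: True, q_7: True, q_8: False, q_9: True

Set q_1 = False.
  then (q_1 || q_6) forces q_6 = True.
  then (!q_6 || q_7) forces q_7 = True.
  then (!q_6 || !q_7 || q_9) forces q_9 = True.
Set q_2 = True.
  then (q_1 || !q_2 || !q_5) forces q_5 = False.
  then (!q_2 || !q_3 || q_5) forces q_3 = False.
  then (q_3 || !q_8) forces q_8 = False.
  then (q_3 || q_4 || q_5) forces q_4 = True.
All clauses satisfied.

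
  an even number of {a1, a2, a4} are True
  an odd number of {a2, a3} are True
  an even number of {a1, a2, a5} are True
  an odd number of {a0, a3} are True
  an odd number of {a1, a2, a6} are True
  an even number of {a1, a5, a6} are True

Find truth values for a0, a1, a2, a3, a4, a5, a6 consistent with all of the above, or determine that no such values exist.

a0 = False, a1 = True, a2 = False, a3 = True, a4 = True, a5 = True, a6 = False

{a1, a2, a4}: 2 true → even ✓
{a2, a3}: 1 true → odd ✓
{a1, a2, a5}: 2 true → even ✓
{a0, a3}: 1 true → odd ✓
{a1, a2, a6}: 1 true → odd ✓
{a1, a5, a6}: 2 true → even ✓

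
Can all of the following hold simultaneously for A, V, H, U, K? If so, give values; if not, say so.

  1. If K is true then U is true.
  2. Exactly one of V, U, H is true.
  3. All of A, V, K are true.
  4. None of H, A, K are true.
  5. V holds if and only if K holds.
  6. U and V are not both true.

Unsatisfiable

Case A = True:
  Constraint (4) is violated (A=T) — contradiction.
Case A = False:
  Constraint (3) is violated (A=F) — contradiction.
Both cases fail — unsatisfiable.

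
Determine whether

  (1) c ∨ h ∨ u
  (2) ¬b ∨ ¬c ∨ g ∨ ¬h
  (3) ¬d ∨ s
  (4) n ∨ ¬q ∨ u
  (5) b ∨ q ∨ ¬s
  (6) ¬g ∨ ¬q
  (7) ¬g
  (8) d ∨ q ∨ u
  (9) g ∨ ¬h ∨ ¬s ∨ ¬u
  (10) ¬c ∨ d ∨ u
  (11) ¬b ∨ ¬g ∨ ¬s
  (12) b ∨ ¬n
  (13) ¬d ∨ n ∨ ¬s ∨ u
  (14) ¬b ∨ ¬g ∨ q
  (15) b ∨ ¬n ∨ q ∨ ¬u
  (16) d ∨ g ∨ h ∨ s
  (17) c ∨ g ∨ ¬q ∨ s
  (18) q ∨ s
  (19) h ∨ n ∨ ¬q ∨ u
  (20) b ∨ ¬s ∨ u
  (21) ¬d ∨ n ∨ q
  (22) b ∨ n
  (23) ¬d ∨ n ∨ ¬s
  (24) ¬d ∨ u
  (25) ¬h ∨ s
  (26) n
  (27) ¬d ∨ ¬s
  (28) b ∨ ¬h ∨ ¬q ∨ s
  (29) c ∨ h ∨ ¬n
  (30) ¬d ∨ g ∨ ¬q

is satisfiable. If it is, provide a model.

q = False; b = True; n = True; d = False; u = True; c = True; g = False; s = True; h = False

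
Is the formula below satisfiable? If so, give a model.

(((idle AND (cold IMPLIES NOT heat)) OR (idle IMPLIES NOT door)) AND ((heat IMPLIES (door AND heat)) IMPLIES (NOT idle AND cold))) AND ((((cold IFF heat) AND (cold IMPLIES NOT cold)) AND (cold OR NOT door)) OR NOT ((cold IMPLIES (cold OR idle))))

Unsatisfiable — no assignment works.

Case cold = True: the conjunct (((cold IFF heat) AND (cold IMPLIES NOT cold)) AND (cold OR NOT door)) OR NOT ((cold IMPLIES (cold OR idle))) becomes (False AND True) OR NOT True = False.
Case cold = False: the formula simplifies to ((idle OR (idle IMPLIES NOT door)) AND NOT ((heat IMPLIES (door AND heat)))) AND (NOT heat AND NOT door).
  heat = True: the conjunct NOT heat is False.
  heat = False: the conjunct NOT ((heat IMPLIES (door AND heat))) becomes NOT ((False IMPLIES False)) = False.
Both cases fail — unsatisfiable.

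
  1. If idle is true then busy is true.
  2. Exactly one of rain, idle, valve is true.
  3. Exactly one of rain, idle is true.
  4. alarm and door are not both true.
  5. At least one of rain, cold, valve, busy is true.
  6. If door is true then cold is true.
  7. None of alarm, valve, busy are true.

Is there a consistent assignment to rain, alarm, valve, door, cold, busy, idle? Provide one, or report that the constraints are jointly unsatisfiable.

rain = True, alarm = False, valve = False, door = True, cold = True, busy = False, idle = False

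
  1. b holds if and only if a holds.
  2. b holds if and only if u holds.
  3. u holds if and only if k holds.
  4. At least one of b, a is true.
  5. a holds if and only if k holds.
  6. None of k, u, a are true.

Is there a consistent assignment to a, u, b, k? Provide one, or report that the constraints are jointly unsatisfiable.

Case a = True:
  Constraint (6) is violated (a=T) — contradiction.
Case a = False:
  (1) with a=F forces b = False.
  Constraint (4) is violated (b=F, a=F) — contradiction.
Both cases fail — unsatisfiable.

UNSATISFIABLE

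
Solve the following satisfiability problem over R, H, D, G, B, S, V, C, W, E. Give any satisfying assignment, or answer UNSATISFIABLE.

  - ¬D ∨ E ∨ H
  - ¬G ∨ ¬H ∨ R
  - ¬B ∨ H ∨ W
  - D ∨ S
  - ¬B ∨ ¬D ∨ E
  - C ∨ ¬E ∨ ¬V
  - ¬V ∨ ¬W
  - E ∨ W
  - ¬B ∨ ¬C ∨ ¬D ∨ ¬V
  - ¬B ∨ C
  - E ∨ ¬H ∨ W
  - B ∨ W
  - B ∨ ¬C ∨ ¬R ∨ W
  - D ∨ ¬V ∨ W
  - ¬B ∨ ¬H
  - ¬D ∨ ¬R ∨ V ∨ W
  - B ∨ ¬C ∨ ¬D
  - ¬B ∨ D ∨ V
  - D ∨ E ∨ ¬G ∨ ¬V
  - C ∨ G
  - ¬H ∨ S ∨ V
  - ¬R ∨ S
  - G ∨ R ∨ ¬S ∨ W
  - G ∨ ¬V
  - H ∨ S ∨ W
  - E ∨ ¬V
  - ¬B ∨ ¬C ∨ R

Set R = True.
  then (¬R ∨ S) forces S = True.
Set H = True.
  then (¬B ∨ ¬H) forces B = False.
  then (B ∨ W) forces W = True.
  then (¬V ∨ ¬W) forces V = False.
Set D = False.
Set G = True.
Set C = True.
Set E = True.
All clauses satisfied.

R: True; H: True; D: False; G: True; B: False; S: True; V: False; C: True; W: True; E: True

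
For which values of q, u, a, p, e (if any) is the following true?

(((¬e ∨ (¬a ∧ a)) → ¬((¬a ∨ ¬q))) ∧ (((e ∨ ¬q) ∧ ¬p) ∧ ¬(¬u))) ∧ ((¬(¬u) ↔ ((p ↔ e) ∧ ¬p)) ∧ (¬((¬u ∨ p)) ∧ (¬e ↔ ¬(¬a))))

UNSATISFIABLE

Case u = True: the formula simplifies to (((¬e ∨ (¬a ∧ a)) → ¬((¬a ∨ ¬q))) ∧ ((e ∨ ¬q) ∧ ¬p)) ∧ (((p ↔ e) ∧ ¬p) ∧ (¬p ∧ (¬e ↔ ¬(¬a)))).
  p = True: the conjunct ¬p is False.
  p = False: simplifies to (((¬e ∨ (¬a ∧ a)) → ¬((¬a ∨ ¬q))) ∧ (e ∨ ¬q)) ∧ (¬e ∧ (¬e ↔ ¬(¬a))).
    e = True: the conjunct ¬e is False.
    e = False: simplifies to (¬((¬a ∨ ¬q)) ∧ ¬q) ∧ ¬(¬a).
      q = True: the conjunct ¬q is False.
      q = False: the conjunct ¬((¬a ∨ ¬q)) becomes ¬((¬a ∨ True)) = False.
Case u = False: the conjunct ¬(¬u) becomes ¬(¬False) = False.
Both cases fail — unsatisfiable.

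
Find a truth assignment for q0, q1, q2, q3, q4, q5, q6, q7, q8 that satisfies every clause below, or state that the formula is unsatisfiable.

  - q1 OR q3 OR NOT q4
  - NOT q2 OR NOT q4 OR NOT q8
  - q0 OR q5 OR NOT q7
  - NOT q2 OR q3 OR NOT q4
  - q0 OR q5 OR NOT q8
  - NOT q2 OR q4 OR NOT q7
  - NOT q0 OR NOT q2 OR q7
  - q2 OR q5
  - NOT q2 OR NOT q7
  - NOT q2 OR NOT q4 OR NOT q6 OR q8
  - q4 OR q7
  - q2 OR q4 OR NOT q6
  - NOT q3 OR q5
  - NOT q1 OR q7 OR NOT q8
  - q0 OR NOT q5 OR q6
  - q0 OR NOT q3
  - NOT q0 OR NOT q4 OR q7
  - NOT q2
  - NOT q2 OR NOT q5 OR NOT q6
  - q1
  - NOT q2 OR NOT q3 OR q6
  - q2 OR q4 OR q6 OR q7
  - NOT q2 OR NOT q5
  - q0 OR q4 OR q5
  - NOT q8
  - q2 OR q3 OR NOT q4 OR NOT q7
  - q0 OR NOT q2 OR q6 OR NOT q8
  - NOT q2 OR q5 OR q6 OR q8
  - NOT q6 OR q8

Unit clause (NOT q2) forces q2 = False.
Unit clause (q1) forces q1 = True.
Unit clause (NOT q8) forces q8 = False.
In (NOT q6 OR q8) only NOT q6 is left, so q6 = False.
In (q2 OR q5) only q5 is left, so q5 = True.
In (q0 OR NOT q5 OR q6) only q0 is left, so q0 = True.
Set q3 = True.
Set q4 = False.
  then (q4 OR q7) forces q7 = True.
All clauses satisfied.

q0: True; q1: True; q2: False; q3: True; q4: False; q5: True; q6: False; q7: True; q8: False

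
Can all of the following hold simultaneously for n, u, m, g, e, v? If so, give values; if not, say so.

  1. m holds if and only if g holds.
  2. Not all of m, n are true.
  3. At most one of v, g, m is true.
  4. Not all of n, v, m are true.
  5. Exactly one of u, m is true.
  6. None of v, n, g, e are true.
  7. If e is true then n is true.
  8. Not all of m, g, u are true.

n = False, u = True, m = False, g = False, e = False, v = False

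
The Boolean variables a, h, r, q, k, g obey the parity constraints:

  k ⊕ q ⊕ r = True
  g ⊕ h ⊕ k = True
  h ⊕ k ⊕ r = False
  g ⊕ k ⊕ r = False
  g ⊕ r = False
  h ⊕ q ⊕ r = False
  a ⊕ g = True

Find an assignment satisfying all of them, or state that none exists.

Adding constraints 2, 3, 5 mod 2: every variable appears an even number of times on the left, so the left side is 0.
But the right sides sum to 1 (mod 2). 0 ≠ 1 — the system is inconsistent.

The formula is unsatisfiable.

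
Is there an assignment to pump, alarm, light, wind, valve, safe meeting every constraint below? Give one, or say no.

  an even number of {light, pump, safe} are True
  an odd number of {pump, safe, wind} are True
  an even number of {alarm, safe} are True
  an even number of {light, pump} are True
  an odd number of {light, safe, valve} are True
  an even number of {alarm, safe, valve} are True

pump: True, alarm: False, light: True, wind: False, valve: False, safe: False

{light, pump, safe}: 2 true → even ✓
{pump, safe, wind}: 1 true → odd ✓
{alarm, safe}: 0 true → even ✓
{light, pump}: 2 true → even ✓
{light, safe, valve}: 1 true → odd ✓
{alarm, safe, valve}: 0 true → even ✓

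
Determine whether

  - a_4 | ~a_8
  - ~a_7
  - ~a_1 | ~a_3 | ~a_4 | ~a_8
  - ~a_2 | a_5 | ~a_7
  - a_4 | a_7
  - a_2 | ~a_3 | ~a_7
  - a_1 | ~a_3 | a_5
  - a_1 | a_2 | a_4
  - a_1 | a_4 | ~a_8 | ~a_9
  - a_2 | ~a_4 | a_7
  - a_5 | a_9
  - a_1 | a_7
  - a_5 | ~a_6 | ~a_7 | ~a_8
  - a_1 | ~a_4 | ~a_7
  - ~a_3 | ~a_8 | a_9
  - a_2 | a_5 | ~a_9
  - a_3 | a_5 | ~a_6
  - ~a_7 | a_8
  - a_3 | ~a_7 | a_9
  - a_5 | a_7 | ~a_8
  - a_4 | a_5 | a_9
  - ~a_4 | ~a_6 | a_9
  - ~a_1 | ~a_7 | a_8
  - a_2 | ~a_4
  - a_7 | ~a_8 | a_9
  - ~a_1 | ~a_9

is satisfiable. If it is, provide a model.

a_1=T, a_2=T, a_3=T, a_4=T, a_5=T, a_6=F, a_7=F, a_8=F, a_9=F

Unit clause (~a_7) forces a_7 = False.
In (a_4 | a_7) only a_4 is left, so a_4 = True.
In (a_2 | ~a_4 | a_7) only a_2 is left, so a_2 = True.
In (a_1 | a_7) only a_1 is left, so a_1 = True.
In (~a_1 | ~a_9) only ~a_9 is left, so a_9 = False.
In (a_5 | a_9) only a_5 is left, so a_5 = True.
In (~a_4 | ~a_6 | a_9) only ~a_6 is left, so a_6 = False.
In (a_7 | ~a_8 | a_9) only ~a_8 is left, so a_8 = False.
Set a_3 = True.
All clauses satisfied.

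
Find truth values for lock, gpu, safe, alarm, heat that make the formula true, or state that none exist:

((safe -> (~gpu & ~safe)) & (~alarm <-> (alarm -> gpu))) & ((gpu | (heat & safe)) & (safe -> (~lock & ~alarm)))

lock=T, gpu=T, safe=F, alarm=F, heat=T

  (safe -> (~gpu & ~safe)) & (~alarm <-> (alarm -> gpu)) = True
    safe -> (~gpu & ~safe) = True
      ~gpu & ~safe = False
        ~gpu = False
        ~safe = True
    ~alarm <-> (alarm -> gpu) = True
      ~alarm = True
      alarm -> gpu = True
  (gpu | (heat & safe)) & (safe -> (~lock & ~alarm)) = True
    gpu | (heat & safe) = True
      heat & safe = False
    safe -> (~lock & ~alarm) = True
      ~lock & ~alarm = False
        ~lock = False
        ~alarm = True
Both conjuncts True, so the formula holds.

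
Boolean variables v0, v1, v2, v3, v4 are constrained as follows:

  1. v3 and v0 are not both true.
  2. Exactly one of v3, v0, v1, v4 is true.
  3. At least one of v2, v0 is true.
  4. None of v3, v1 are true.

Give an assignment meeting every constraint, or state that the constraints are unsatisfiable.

v0=F, v1=F, v2=T, v3=F, v4=T

  (1) v3=F, v0=F — not both ✓
  (2) {v3, v0, v1, v4}: 1 true — exactly one ✓
  (3) {v2, v0}: 1 true — at least one ✓
  (4) {v3, v1}: 0 true — none ✓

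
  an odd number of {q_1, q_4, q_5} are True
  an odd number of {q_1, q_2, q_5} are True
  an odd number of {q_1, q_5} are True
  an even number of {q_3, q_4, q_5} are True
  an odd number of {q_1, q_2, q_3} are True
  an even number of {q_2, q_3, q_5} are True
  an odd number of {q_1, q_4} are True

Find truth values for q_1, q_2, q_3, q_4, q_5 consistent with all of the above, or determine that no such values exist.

q_1: True, q_2: False, q_3: False, q_4: False, q_5: False

{q_1, q_4, q_5}: 1 true → odd ✓
{q_1, q_2, q_5}: 1 true → odd ✓
{q_1, q_5}: 1 true → odd ✓
{q_3, q_4, q_5}: 0 true → even ✓
{q_1, q_2, q_3}: 1 true → odd ✓
{q_2, q_3, q_5}: 0 true → even ✓
{q_1, q_4}: 1 true → odd ✓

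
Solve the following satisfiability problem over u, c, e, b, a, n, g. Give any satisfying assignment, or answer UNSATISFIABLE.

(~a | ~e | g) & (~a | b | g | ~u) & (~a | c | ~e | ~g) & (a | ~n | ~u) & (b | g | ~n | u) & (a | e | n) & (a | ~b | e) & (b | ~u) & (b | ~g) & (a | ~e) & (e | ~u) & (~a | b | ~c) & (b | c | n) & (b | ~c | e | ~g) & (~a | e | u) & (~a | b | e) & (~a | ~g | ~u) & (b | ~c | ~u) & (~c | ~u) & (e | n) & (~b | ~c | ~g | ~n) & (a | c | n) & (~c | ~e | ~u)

u = False, c = True, e = True, b = True, a = True, n = False, g = True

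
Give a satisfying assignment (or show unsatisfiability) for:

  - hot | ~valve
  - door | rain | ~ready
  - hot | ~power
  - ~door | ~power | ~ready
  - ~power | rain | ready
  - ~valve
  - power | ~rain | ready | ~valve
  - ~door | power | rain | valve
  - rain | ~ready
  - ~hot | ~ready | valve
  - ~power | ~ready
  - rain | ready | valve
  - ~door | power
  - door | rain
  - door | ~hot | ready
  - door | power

hot=T, door=T, power=T, ready=F, valve=F, rain=T

Unit clause (~valve) forces valve = False.
Try hot = False:
  (hot | ~power) forces power = False.
  (~door | power) forces door = False.
  clause (door | power) is falsified — backtrack.
So hot = True.
  then (~hot | ~ready | valve) forces ready = False.
  then (rain | ready | valve) forces rain = True.
  then (door | ~hot | ready) forces door = True.
  then (~door | power) forces power = True.
All clauses satisfied.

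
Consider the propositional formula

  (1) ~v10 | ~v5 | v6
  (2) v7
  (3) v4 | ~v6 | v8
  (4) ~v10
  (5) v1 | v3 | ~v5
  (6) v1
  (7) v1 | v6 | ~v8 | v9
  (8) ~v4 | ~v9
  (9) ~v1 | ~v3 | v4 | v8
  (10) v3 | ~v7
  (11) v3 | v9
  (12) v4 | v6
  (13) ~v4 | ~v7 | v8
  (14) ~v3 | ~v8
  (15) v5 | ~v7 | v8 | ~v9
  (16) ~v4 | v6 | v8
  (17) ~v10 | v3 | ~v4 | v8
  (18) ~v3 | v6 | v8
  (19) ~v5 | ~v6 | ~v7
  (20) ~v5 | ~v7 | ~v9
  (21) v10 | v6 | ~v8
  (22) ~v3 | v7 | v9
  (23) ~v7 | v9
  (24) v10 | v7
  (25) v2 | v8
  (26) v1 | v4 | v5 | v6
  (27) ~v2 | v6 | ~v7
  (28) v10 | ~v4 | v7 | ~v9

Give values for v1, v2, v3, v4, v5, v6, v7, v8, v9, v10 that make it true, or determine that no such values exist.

Case v1 = True:
  (v7) forces v7 = True.
  (~v10) forces v10 = False.
  (v3 | ~v7) forces v3 = True.
  (~v3 | ~v8) forces v8 = False.
  (~v1 | ~v3 | v4 | v8) forces v4 = True.
  Clause (~v4 | ~v7 | v8) is falsified — contradiction.
Case v1 = False:
  Clause (v1) is falsified — contradiction.
Both cases fail, so the formula is unsatisfiable.

The formula is unsatisfiable.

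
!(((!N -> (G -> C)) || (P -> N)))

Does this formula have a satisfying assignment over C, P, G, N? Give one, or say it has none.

C = False; P = True; G = True; N = False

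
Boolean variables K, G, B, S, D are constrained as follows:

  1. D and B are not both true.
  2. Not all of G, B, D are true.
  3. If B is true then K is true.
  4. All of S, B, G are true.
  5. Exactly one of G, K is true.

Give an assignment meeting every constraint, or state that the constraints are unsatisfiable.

UNSATISFIABLE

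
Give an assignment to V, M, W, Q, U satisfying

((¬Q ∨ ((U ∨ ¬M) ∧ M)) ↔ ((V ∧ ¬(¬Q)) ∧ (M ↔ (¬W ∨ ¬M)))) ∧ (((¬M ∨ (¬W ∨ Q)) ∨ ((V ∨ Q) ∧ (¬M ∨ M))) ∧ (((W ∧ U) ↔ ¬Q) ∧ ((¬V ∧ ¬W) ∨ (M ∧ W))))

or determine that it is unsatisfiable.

V = False, M = False, W = False, Q = True, U = True

  (¬Q ∨ ((U ∨ ¬M) ∧ M)) ↔ ((V ∧ ¬(¬Q)) ∧ (M ↔ (¬W ∨ ¬M))) = True
    ¬Q ∨ ((U ∨ ¬M) ∧ M) = False
      ¬Q = False
      (U ∨ ¬M) ∧ M = False
        U ∨ ¬M = True
          ¬M = True
    (V ∧ ¬(¬Q)) ∧ (M ↔ (¬W ∨ ¬M)) = False
      V ∧ ¬(¬Q) = False
        ¬(¬Q) = True
          ¬Q = False
      M ↔ (¬W ∨ ¬M) = False
        ¬W ∨ ¬M = True
          ¬W = True
          ¬M = True
  ((¬M ∨ (¬W ∨ Q)) ∨ ((V ∨ Q) ∧ (¬M ∨ M))) ∧ (((W ∧ U) ↔ ¬Q) ∧ ((¬V ∧ ¬W) ∨ (M ∧ W))) = True
    (¬M ∨ (¬W ∨ Q)) ∨ ((V ∨ Q) ∧ (¬M ∨ M)) = True
      ¬M ∨ (¬W ∨ Q) = True
        ¬M = True
        ¬W ∨ Q = True
          ¬W = True
      (V ∨ Q) ∧ (¬M ∨ M) = True
        V ∨ Q = True
        ¬M ∨ M = True
          ¬M = True
    ((W ∧ U) ↔ ¬Q) ∧ ((¬V ∧ ¬W) ∨ (M ∧ W)) = True
      (W ∧ U) ↔ ¬Q = True
        W ∧ U = False
        ¬Q = False
      (¬V ∧ ¬W) ∨ (M ∧ W) = True
        ¬V ∧ ¬W = True
          ¬V = True
          ¬W = True
        M ∧ W = False
Both conjuncts True, so the formula holds.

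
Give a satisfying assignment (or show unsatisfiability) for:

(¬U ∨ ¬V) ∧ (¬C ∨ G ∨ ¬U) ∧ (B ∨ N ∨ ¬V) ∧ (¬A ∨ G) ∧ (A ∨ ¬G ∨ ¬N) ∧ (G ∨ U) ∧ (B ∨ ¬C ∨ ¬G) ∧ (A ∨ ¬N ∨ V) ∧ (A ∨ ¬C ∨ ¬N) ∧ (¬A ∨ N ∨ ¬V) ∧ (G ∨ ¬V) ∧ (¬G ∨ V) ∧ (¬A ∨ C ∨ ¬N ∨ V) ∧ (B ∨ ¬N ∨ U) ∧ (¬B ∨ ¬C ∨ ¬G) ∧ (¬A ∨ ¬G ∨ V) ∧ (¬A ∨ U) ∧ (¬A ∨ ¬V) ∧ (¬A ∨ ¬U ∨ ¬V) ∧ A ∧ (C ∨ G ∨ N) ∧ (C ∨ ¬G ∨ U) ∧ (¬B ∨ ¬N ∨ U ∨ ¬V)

UNSATISFIABLE

Case A = True:
  (¬A ∨ G) forces G = True.
  (¬G ∨ V) forces V = True.
  Clause (¬A ∨ ¬V) is falsified — contradiction.
Case A = False:
  Clause (A) is falsified — contradiction.
Both cases fail, so the formula is unsatisfiable.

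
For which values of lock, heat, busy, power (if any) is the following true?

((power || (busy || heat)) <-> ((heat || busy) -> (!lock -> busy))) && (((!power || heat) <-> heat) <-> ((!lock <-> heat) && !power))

lock = False; heat = True; busy = True; power = False

  (power || (busy || heat)) <-> ((heat || busy) -> (!lock -> busy)) = True
    power || (busy || heat) = True
      busy || heat = True
    (heat || busy) -> (!lock -> busy) = True
      heat || busy = True
      !lock -> busy = True
        !lock = True
  ((!power || heat) <-> heat) <-> ((!lock <-> heat) && !power) = True
    (!power || heat) <-> heat = True
      !power || heat = True
        !power = True
    (!lock <-> heat) && !power = True
      !lock <-> heat = True
        !lock = True
      !power = True
Both conjuncts True, so the formula holds.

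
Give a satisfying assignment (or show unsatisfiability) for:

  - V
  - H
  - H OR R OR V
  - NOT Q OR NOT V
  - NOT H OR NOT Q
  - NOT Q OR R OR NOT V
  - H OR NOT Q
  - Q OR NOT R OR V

R: False, V: True, Q: False, H: True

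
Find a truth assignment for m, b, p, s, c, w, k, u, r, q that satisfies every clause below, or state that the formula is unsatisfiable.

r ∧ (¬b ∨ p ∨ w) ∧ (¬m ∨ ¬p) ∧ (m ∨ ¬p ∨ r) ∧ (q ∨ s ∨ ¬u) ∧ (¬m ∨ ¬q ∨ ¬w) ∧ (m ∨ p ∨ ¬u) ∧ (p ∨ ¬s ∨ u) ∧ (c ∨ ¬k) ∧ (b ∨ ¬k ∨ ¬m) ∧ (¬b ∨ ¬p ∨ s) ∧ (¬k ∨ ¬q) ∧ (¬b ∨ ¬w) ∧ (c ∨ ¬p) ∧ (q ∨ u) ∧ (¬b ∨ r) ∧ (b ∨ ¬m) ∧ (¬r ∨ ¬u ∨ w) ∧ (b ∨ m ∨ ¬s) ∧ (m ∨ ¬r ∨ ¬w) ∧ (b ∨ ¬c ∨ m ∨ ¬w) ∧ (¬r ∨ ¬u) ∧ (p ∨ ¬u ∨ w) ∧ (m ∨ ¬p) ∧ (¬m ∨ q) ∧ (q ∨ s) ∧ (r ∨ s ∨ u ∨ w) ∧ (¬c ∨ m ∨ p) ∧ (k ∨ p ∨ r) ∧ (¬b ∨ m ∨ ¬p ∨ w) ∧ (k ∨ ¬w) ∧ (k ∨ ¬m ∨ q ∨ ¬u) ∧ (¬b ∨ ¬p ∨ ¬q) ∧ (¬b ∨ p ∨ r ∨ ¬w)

m=F, b=F, p=F, s=F, c=F, w=F, k=F, u=F, r=T, q=T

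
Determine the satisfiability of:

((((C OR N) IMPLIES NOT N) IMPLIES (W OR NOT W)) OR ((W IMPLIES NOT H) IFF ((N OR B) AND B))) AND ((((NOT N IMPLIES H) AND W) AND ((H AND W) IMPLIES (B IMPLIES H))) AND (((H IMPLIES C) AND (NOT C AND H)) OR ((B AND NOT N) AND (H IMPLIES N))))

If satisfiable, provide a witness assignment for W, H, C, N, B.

UNSATISFIABLE

Case W = True: the formula simplifies to ((NOT N IMPLIES H) AND (H IMPLIES (B IMPLIES H))) AND (((H IMPLIES C) AND (NOT C AND H)) OR ((B AND NOT N) AND (H IMPLIES N))).
  H = True: simplifies to (C AND NOT C) OR ((B AND NOT N) AND N).
    N = True: simplifies to C AND NOT C.
      C = True: the conjunct NOT C is False.
      C = False: the conjunct C is False.
    N = False: simplifies to C AND NOT C.
      C = True: the conjunct NOT C is False.
      C = False: the conjunct C is False.
  H = False: simplifies to N AND (B AND NOT N).
    N = True: the conjunct NOT N is False.
    N = False: the conjunct N is False.
Case W = False: the conjunct W is False.
Both cases fail — unsatisfiable.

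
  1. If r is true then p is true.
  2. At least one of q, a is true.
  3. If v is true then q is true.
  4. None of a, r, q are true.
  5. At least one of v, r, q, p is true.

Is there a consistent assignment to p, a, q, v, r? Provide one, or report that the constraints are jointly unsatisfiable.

UNSATISFIABLE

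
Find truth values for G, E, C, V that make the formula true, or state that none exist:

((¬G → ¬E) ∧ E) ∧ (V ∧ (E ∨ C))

G: True, E: True, C: False, V: True

  (¬G → ¬E) ∧ E = True
    ¬G → ¬E = True
      ¬G = False
      ¬E = False
  V ∧ (E ∨ C) = True
    E ∨ C = True
Both conjuncts True, so the formula holds.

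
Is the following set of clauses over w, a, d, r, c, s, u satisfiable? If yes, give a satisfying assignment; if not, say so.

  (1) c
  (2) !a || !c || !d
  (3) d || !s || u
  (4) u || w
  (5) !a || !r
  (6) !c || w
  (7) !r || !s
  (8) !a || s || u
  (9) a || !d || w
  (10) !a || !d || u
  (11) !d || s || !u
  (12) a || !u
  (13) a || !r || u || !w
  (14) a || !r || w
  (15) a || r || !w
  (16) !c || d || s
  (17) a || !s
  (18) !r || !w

Unit clause (c) forces c = True.
In (!c || w) only w is left, so w = True.
In (!r || !w) only !r is left, so r = False.
In (a || r || !w) only a is left, so a = True.
In (!a || !c || !d) only !d is left, so d = False.
In (!c || d || s) only s is left, so s = True.
In (d || !s || u) only u is left, so u = True.
All clauses satisfied.

w = True; a = True; d = False; r = False; c = True; s = True; u = True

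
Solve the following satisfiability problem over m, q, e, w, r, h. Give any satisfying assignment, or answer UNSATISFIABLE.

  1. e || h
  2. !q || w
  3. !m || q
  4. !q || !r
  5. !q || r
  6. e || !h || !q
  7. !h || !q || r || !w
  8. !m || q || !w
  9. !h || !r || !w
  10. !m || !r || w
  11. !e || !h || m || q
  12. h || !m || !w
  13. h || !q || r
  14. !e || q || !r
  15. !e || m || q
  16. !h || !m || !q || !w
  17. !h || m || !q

m = False, q = False, e = False, w = False, r = True, h = True

Try m = True:
  (!m || q) forces q = True.
  (!q || w) forces w = True.
  (!q || !r) forces r = False.
  clause (!q || r) is falsified — backtrack.
So m = False.
Set q = False.
  then (!e || m || q) forces e = False.
  then (e || h) forces h = True.
Set w = False.
Set r = True.
All clauses satisfied.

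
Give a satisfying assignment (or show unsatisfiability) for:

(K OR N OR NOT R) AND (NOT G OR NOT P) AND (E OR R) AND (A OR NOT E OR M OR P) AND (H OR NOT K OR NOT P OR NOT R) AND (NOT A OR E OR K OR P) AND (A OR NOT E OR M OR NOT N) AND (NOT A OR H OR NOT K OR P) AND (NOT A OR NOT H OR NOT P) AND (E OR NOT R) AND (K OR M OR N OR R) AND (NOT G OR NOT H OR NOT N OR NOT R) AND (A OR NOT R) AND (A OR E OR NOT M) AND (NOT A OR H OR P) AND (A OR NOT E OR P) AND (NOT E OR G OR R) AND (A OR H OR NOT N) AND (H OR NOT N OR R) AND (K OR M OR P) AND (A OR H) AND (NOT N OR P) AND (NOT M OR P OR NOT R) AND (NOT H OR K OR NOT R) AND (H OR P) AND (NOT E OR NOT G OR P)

K = False, N = True, A = True, H = False, M = True, R = True, G = False, E = True, P = True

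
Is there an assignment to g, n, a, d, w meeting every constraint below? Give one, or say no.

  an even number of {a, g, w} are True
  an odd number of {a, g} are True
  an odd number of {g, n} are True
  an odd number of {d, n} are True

g: False, n: True, a: True, d: False, w: True

{a, g, w}: 2 true → even ✓
{a, g}: 1 true → odd ✓
{g, n}: 1 true → odd ✓
{d, n}: 1 true → odd ✓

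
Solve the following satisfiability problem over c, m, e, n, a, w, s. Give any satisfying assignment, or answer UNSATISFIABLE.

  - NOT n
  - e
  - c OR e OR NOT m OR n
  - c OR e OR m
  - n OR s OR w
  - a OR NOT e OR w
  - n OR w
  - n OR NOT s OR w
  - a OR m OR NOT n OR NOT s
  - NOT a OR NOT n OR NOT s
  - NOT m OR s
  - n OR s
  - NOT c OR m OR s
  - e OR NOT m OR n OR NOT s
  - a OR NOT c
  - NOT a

c=F, m=T, e=T, n=F, a=F, w=T, s=T

Unit clause (NOT n) forces n = False.
Unit clause (e) forces e = True.
In (n OR w) only w is left, so w = True.
In (n OR s) only s is left, so s = True.
Unit clause (NOT a) forces a = False.
In (a OR NOT c) only NOT c is left, so c = False.
Set m = True.
All clauses satisfied.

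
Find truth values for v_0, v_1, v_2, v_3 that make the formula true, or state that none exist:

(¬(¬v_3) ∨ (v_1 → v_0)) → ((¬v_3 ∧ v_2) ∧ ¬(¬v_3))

v_0: False, v_1: True, v_2: True, v_3: False

  (¬(¬v_3) ∨ (v_1 → v_0)) → ((¬v_3 ∧ v_2) ∧ ¬(¬v_3)) = True
    ¬(¬v_3) ∨ (v_1 → v_0) = False
      ¬(¬v_3) = False
        ¬v_3 = True
      v_1 → v_0 = False
    (¬v_3 ∧ v_2) ∧ ¬(¬v_3) = False
      ¬v_3 ∧ v_2 = True
        ¬v_3 = True
      ¬(¬v_3) = False
        ¬v_3 = True
The formula evaluates to True.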